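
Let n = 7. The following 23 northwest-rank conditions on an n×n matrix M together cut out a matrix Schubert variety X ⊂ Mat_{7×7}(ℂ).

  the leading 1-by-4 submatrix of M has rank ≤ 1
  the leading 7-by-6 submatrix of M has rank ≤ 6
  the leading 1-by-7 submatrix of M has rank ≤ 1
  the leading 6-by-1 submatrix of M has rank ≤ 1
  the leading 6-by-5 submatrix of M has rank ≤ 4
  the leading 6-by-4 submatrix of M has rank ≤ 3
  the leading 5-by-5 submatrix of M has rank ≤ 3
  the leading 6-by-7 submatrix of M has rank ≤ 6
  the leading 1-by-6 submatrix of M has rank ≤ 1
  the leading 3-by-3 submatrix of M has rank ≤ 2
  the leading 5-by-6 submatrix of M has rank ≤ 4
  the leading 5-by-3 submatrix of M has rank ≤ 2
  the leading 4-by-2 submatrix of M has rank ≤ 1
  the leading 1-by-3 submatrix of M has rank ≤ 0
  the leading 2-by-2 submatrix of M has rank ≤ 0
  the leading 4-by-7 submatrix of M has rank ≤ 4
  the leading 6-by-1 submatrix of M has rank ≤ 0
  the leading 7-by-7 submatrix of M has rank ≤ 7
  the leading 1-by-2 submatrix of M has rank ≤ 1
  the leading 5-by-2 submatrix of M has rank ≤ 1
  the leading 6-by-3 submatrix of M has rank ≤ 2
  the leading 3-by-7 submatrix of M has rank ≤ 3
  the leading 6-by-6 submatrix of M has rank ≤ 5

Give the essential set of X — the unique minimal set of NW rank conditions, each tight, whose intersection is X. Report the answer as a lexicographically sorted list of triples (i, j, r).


Rank table r_w(7×7) implied by the 23 constraints:

  i=1: 0  0  0  1  1  1  1
  i=2: 0  0  1  2  2  2  2
  i=3: 0  1  2  3  3  3  3
  i=4: 0  1  2  3  3  4  4
  i=5: 0  1  2  3  3  4  5
  i=6: 0  1  2  3  4  5  6
  i=7: 1  2  3  4  5  6  7

the unique w with this rank table is (4, 3, 2, 6, 7, 5, 1).

ℓ(w)=11; the 4 essential cells (i,j,r):

[(1, 3, 0), (2, 2, 0), (5, 5, 3), (6, 1, 0)]


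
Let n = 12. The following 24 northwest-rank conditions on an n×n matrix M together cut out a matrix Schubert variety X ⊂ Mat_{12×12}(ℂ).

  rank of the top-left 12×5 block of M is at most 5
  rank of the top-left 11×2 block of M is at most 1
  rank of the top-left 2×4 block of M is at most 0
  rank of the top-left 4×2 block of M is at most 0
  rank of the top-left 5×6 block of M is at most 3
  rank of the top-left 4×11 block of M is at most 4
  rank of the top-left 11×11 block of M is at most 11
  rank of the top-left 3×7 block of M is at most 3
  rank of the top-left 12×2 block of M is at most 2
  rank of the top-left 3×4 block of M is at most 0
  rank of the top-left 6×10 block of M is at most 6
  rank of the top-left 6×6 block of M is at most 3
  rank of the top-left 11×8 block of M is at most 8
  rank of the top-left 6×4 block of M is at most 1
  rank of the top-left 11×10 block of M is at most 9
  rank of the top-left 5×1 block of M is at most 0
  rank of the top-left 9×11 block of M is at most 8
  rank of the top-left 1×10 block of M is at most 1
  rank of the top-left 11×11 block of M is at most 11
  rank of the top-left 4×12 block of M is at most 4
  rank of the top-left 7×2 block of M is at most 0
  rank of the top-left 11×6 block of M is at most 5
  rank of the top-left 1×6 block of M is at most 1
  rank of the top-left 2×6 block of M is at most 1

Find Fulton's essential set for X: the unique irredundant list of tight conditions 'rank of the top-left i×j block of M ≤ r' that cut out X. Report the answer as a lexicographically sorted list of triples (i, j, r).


Propagating the 24 rank bounds to every northwest block:

  row 1: 0 | 0 | 0 | 0 | 1 | 1 | 1 | 1 | 1 | 1 | 1 | 1
  row 2: 0 | 0 | 0 | 0 | 1 | 1 | 2 | 2 | 2 | 2 | 2 | 2
  row 3: 0 | 0 | 0 | 0 | 1 | 2 | 3 | 3 | 3 | 3 | 3 | 3
  row 4: 0 | 0 | 1 | 1 | 2 | 3 | 4 | 4 | 4 | 4 | 4 | 4
  row 5: 0 | 0 | 1 | 1 | 2 | 3 | 4 | 5 | 5 | 5 | 5 | 5
  row 6: 0 | 0 | 1 | 1 | 2 | 3 | 4 | 5 | 6 | 6 | 6 | 6
  row 7: 0 | 0 | 1 | 2 | 3 | 4 | 5 | 6 | 7 | 7 | 7 | 7
  row 8: 1 | 1 | 2 | 3 | 4 | 5 | 6 | 7 | 8 | 8 | 8 | 8
  row 9: 1 | 1 | 2 | 3 | 4 | 5 | 6 | 7 | 8 | 8 | 8 | 9
  row 10: 1 | 1 | 2 | 3 | 4 | 5 | 6 | 7 | 8 | 9 | 9 | 10
  row 11: 1 | 1 | 2 | 3 | 4 | 5 | 6 | 7 | 8 | 9 | 10 | 11
  row 12: 1 | 2 | 3 | 4 | 5 | 6 | 7 | 8 | 9 | 10 | 11 | 12

second differences of R give the permutation w = (5, 7, 6, 3, 8, 9, 4, 1, 12, 10, 11, 2).

Fulton essential set (6 of the 28 Rothe cells):

[(2, 6, 1), (3, 4, 0), (6, 4, 1), (7, 2, 0), (9, 11, 8), (11, 2, 1)]


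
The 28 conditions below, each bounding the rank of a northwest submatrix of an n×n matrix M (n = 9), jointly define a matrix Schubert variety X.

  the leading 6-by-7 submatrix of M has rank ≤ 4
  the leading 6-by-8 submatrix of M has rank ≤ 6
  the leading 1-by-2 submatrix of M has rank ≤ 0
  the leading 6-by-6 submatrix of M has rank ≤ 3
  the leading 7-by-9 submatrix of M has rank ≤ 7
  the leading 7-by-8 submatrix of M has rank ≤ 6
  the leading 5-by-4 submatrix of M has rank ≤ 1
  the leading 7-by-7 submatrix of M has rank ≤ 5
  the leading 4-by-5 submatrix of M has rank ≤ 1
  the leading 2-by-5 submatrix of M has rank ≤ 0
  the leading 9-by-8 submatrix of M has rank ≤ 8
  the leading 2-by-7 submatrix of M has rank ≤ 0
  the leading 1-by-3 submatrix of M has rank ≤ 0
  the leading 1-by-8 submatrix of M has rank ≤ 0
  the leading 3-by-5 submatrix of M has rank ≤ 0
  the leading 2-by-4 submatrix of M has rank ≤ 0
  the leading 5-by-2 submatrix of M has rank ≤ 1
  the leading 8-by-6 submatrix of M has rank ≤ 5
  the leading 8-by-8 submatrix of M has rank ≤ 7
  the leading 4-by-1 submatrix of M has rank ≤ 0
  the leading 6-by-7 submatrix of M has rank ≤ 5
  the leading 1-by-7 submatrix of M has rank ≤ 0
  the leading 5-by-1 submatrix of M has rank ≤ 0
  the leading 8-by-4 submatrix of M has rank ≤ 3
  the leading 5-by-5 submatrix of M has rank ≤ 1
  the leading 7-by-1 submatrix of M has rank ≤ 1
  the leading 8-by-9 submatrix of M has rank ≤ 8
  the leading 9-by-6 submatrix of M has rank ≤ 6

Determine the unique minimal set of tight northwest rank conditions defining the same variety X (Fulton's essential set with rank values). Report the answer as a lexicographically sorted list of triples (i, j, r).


Rank table r_w(9×9) implied by the 28 constraints:

  R[1]: 0 0 0 0 0 0 0 0 1
  R[2]: 0 0 0 0 0 0 0 1 2
  R[3]: 0 0 0 0 0 1 1 2 3
  R[4]: 0 1 1 1 1 2 2 3 4
  R[5]: 0 1 1 1 1 2 3 4 5
  R[6]: 1 2 2 2 2 3 4 5 6
  R[7]: 1 2 3 3 3 4 5 6 7
  R[8]: 1 2 3 3 4 5 6 7 8
  R[9]: 1 2 3 4 5 6 7 8 9

hence w(1..9) = (9, 8, 6, 2, 7, 1, 3, 5, 4).

D(w) has 26 cells with 6 SE-corners; essential set:

[(1, 8, 0), (2, 7, 0), (3, 5, 0), (5, 1, 0), (5, 5, 1), (8, 4, 3)]


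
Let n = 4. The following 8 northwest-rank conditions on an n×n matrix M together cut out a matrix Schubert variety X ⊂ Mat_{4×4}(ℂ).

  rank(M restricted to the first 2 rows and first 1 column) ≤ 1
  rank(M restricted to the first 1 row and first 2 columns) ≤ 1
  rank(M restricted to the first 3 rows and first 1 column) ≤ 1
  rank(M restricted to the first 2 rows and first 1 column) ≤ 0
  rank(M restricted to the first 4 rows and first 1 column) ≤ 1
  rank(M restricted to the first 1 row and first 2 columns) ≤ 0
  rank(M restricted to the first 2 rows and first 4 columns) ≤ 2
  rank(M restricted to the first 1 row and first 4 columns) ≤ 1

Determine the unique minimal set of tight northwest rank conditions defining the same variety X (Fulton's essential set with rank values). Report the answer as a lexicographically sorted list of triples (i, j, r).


Computing R[i][j] = min implied NW-rank bound (n=4, 8 conditions):

  0 | 0 | 1 | 1
  0 | 1 | 2 | 2
  1 | 2 | 3 | 3
  1 | 2 | 3 | 4

hence w(1..4) = (3, 2, 1, 4).

Fulton essential set (2 of the 3 Rothe cells):

[(1, 2, 0), (2, 1, 0)]


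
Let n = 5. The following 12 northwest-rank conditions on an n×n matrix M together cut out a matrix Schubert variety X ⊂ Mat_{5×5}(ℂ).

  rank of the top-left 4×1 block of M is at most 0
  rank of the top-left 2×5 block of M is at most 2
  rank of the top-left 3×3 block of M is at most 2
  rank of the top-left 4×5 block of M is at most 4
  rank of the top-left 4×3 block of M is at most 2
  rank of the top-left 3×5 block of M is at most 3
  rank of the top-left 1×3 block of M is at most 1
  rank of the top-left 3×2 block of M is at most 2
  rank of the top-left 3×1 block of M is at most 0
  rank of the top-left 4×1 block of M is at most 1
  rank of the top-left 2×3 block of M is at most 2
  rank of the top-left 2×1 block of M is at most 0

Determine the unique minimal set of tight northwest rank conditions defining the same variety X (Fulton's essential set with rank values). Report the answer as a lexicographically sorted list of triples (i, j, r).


Propagating the 12 rank bounds to every northwest block:

  i=1: 0 | 1 | 1 | 1 | 1
  i=2: 0 | 1 | 2 | 2 | 2
  i=3: 0 | 1 | 2 | 3 | 3
  i=4: 0 | 1 | 2 | 3 | 4
  i=5: 1 | 2 | 3 | 4 | 5

second differences of R give the permutation w = (2, 3, 4, 5, 1).

|D(w)|=4, |Ess(w)|=1:

[(4, 1, 0)]


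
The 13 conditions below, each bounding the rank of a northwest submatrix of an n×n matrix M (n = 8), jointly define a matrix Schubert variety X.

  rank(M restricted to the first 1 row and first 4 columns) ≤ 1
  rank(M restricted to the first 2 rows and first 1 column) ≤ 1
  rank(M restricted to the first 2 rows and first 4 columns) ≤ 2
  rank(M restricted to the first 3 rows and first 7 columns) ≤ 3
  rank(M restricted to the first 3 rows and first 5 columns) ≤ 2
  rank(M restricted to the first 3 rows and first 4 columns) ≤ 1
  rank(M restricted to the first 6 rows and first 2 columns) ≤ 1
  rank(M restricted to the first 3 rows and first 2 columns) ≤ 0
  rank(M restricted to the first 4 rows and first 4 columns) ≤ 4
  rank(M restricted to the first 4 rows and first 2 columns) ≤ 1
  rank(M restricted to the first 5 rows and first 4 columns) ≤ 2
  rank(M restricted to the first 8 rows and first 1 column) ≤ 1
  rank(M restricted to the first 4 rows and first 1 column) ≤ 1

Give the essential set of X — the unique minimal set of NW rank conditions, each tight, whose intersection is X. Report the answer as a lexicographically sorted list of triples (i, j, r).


Propagating the 13 rank bounds to every northwest block:

  row 1: 0 | 0 | 1 | 1 | 1 | 1 | 1 | 1
  row 2: 0 | 0 | 1 | 1 | 2 | 2 | 2 | 2
  row 3: 0 | 0 | 1 | 1 | 2 | 3 | 3 | 3
  row 4: 1 | 1 | 2 | 2 | 3 | 4 | 4 | 4
  row 5: 1 | 1 | 2 | 2 | 3 | 4 | 5 | 5
  row 6: 1 | 1 | 2 | 3 | 4 | 5 | 6 | 6
  row 7: 1 | 2 | 3 | 4 | 5 | 6 | 7 | 7
  row 8: 1 | 2 | 3 | 4 | 5 | 6 | 7 | 8

second differences of R give the permutation w = (3, 5, 6, 1, 7, 4, 2, 8).

ℓ(w)=11; the 4 essential cells (i,j,r):

[(3, 2, 0), (3, 4, 1), (5, 4, 2), (6, 2, 1)]


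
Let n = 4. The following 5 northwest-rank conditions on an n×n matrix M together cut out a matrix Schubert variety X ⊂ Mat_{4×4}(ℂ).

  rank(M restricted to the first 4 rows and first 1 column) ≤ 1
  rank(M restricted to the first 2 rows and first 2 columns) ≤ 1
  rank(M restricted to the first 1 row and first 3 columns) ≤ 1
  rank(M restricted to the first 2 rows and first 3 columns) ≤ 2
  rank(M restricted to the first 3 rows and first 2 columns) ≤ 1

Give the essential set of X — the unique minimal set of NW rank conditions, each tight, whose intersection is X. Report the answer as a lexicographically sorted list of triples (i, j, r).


The tightest implied rank at each (i,j), from the 5 conditions:

  1, 1, 1, 1
  1, 1, 2, 2
  1, 1, 2, 3
  1, 2, 3, 4

giving w = (1, 3, 4, 2) via Δ²R.

|D(w)|=2, |Ess(w)|=1:

[(3, 2, 1)]


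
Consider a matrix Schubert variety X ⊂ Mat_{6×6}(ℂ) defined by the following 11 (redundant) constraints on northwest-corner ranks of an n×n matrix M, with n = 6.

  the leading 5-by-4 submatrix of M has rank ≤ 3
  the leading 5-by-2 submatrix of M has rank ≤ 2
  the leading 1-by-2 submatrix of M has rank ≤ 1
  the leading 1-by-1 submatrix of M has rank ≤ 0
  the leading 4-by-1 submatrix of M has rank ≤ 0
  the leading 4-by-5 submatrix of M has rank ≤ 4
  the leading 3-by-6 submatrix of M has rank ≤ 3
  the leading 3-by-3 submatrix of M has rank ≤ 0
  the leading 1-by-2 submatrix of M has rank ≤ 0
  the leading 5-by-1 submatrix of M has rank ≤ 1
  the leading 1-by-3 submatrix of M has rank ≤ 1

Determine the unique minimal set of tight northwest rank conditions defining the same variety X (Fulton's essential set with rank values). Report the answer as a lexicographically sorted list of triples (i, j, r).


Recovering R(i,j) via the rank-extension bound from the 11 conditions:

  i=1: 0  0  0  1  1  1
  i=2: 0  0  0  1  2  2
  i=3: 0  0  0  1  2  3
  i=4: 0  1  1  2  3  4
  i=5: 1  2  2  3  4  5
  i=6: 1  2  3  4  5  6

second differences of R give the permutation w = (4, 5, 6, 2, 1, 3).

Fulton essential set (2 of the 10 Rothe cells):

[(3, 3, 0), (4, 1, 0)]


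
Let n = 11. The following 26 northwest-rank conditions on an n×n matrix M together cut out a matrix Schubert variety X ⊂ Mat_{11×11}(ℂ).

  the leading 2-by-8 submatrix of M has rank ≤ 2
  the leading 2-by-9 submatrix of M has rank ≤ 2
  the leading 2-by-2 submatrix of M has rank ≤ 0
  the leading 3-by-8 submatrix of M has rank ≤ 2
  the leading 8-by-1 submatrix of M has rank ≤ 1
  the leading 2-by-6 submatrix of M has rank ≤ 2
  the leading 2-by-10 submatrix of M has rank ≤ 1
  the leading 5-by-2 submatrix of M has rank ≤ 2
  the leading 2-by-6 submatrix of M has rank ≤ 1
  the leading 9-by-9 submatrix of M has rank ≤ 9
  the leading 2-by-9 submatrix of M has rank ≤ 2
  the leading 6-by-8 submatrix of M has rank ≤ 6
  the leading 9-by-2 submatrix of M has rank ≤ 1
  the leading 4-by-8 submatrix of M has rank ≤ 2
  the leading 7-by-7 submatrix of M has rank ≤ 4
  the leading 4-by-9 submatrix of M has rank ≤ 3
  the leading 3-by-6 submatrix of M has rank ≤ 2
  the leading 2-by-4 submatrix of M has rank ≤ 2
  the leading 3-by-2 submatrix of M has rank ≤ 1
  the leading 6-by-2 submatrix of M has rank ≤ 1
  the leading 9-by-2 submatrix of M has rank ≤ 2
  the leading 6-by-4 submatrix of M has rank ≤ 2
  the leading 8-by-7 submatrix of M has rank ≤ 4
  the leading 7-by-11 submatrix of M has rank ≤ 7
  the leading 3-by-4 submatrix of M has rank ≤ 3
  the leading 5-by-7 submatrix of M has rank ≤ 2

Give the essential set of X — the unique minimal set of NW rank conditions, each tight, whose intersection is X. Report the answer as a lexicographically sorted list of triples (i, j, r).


Reconstructing r_w from the 26 given conditions:

  i=1: 0 | 0 | 1 | 1 | 1 | 1 | 1 | 1 | 1 | 1 | 1
  i=2: 0 | 0 | 1 | 1 | 1 | 1 | 1 | 1 | 1 | 1 | 2
  i=3: 1 | 1 | 2 | 2 | 2 | 2 | 2 | 2 | 2 | 2 | 3
  i=4: 1 | 1 | 2 | 2 | 2 | 2 | 2 | 2 | 3 | 3 | 4
  i=5: 1 | 1 | 2 | 2 | 2 | 2 | 2 | 3 | 4 | 4 | 5
  i=6: 1 | 1 | 2 | 2 | 3 | 3 | 3 | 4 | 5 | 5 | 6
  i=7: 1 | 1 | 2 | 3 | 4 | 4 | 4 | 5 | 6 | 6 | 7
  i=8: 1 | 1 | 2 | 3 | 4 | 4 | 4 | 5 | 6 | 7 | 8
  i=9: 1 | 1 | 2 | 3 | 4 | 5 | 5 | 6 | 7 | 8 | 9
  i=10: 1 | 2 | 3 | 4 | 5 | 6 | 6 | 7 | 8 | 9 | 10
  i=11: 1 | 2 | 3 | 4 | 5 | 6 | 7 | 8 | 9 | 10 | 11

reading off 1-entries of Δ²R: w = (3, 11, 1, 9, 8, 5, 4, 10, 6, 2, 7).

7 SE-corners of the 29-cell Rothe diagram give Ess(w):

[(2, 2, 0), (2, 10, 1), (4, 8, 2), (5, 7, 2), (6, 4, 2), (8, 7, 4), (9, 2, 1)]


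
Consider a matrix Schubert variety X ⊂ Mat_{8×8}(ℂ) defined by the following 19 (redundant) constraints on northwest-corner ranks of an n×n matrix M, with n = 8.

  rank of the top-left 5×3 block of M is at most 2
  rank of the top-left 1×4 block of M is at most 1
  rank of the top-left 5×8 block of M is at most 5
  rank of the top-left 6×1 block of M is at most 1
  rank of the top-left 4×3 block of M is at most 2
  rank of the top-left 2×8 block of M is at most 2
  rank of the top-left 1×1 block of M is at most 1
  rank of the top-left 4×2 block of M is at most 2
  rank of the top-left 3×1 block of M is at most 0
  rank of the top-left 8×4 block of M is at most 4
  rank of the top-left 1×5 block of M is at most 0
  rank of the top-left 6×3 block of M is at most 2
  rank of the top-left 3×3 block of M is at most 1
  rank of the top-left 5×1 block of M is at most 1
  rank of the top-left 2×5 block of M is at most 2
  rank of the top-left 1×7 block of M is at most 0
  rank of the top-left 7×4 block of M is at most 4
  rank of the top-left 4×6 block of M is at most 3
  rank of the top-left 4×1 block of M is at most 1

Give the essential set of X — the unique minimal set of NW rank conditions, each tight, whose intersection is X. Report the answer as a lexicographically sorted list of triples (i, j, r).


Propagating the 19 rank bounds to every northwest block:

  R[1]: 0, 0, 0, 0, 0, 0, 0, 1
  R[2]: 0, 1, 1, 1, 1, 1, 1, 2
  R[3]: 0, 1, 1, 2, 2, 2, 2, 3
  R[4]: 1, 2, 2, 3, 3, 3, 3, 4
  R[5]: 1, 2, 2, 3, 4, 4, 4, 5
  R[6]: 1, 2, 2, 3, 4, 5, 5, 6
  R[7]: 1, 2, 3, 4, 5, 6, 6, 7
  R[8]: 1, 2, 3, 4, 5, 6, 7, 8

hence w(1..8) = (8, 2, 4, 1, 5, 6, 3, 7).

4 SE-corners of the 12-cell Rothe diagram give Ess(w):

[(1, 7, 0), (3, 1, 0), (3, 3, 1), (6, 3, 2)]


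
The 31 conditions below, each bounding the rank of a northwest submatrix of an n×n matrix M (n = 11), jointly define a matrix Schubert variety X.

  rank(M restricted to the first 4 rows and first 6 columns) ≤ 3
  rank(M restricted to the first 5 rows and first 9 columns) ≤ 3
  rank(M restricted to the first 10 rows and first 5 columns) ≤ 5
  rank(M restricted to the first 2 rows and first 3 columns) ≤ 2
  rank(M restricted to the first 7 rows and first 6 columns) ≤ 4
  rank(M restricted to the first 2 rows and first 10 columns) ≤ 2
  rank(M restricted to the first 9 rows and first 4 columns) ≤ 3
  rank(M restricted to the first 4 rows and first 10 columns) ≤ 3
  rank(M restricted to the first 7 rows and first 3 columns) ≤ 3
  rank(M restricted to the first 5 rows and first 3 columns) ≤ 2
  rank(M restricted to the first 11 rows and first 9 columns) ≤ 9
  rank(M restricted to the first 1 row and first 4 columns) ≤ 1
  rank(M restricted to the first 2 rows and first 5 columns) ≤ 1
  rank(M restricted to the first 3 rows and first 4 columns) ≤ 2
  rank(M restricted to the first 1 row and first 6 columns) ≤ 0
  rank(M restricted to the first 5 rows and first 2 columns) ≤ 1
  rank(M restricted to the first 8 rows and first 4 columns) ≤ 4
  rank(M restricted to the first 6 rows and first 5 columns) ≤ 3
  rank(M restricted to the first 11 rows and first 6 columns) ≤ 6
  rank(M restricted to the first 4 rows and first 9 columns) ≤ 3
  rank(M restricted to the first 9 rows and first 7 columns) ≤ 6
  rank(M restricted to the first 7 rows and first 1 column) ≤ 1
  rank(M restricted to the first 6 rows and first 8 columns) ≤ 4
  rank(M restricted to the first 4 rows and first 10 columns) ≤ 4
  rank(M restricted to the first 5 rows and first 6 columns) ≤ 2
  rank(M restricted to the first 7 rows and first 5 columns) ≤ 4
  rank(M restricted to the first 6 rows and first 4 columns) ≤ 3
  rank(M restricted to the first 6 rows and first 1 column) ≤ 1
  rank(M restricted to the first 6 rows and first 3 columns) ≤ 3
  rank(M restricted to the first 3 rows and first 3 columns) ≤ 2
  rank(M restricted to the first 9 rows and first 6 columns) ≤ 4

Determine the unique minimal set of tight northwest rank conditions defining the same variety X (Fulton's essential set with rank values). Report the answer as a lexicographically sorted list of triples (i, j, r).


Propagating the 31 rank bounds to every northwest block:

  row 1: 0, 0, 0, 0, 0, 0, 1, 1, 1, 1, 1
  row 2: 1, 1, 1, 1, 1, 1, 2, 2, 2, 2, 2
  row 3: 1, 1, 2, 2, 2, 2, 3, 3, 3, 3, 3
  row 4: 1, 1, 2, 2, 2, 2, 3, 3, 3, 3, 4
  row 5: 1, 1, 2, 2, 2, 2, 3, 3, 3, 4, 5
  row 6: 1, 2, 3, 3, 3, 3, 4, 4, 4, 5, 6
  row 7: 1, 2, 3, 3, 4, 4, 5, 5, 5, 6, 7
  row 8: 1, 2, 3, 3, 4, 4, 5, 6, 6, 7, 8
  row 9: 1, 2, 3, 3, 4, 4, 5, 6, 7, 8, 9
  row 10: 1, 2, 3, 4, 5, 5, 6, 7, 8, 9, 10
  row 11: 1, 2, 3, 4, 5, 6, 7, 8, 9, 10, 11

hence w(1..11) = (7, 1, 3, 11, 10, 2, 5, 8, 9, 4, 6).

ℓ(w)=25; the 7 essential cells (i,j,r):

[(1, 6, 0), (4, 10, 3), (5, 2, 1), (5, 6, 2), (5, 9, 3), (9, 4, 3), (9, 6, 4)]


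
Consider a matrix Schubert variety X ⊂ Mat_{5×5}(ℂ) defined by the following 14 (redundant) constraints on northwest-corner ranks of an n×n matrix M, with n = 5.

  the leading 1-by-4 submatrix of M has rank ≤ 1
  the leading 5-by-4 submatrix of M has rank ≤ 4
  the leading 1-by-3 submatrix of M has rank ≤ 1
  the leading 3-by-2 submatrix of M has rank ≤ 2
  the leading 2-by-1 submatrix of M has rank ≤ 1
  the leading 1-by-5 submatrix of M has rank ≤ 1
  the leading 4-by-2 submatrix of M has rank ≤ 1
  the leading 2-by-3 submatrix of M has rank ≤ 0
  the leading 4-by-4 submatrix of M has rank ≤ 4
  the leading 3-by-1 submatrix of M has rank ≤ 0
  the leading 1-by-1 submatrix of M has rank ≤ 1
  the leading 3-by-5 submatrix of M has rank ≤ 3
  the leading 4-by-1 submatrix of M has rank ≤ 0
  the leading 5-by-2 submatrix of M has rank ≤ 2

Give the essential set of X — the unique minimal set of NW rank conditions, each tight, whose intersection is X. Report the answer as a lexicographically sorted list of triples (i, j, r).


Rank table r_w(5×5) implied by the 14 constraints:

  row 1: 0 0 0 1 1
  row 2: 0 0 0 1 2
  row 3: 0 1 1 2 3
  row 4: 0 1 2 3 4
  row 5: 1 2 3 4 5

second differences of R give the permutation w = (4, 5, 2, 3, 1).

ℓ(w)=8; the 2 essential cells (i,j,r):

[(2, 3, 0), (4, 1, 0)]


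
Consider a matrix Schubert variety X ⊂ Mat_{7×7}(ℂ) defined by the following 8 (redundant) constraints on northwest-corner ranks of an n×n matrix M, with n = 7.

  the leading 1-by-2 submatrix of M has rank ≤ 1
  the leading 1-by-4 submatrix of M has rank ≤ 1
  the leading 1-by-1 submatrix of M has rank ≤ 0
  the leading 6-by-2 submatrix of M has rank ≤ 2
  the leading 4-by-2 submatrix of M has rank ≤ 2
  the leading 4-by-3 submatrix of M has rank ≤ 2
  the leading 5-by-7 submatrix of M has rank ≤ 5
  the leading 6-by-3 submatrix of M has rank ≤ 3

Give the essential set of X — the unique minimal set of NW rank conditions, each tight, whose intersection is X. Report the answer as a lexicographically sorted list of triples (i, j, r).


Computing R[i][j] = min implied NW-rank bound (n=7, 8 conditions):

  i=1: 0 1 1 1 1 1 1
  i=2: 1 2 2 2 2 2 2
  i=3: 1 2 2 3 3 3 3
  i=4: 1 2 2 3 4 4 4
  i=5: 1 2 3 4 5 5 5
  i=6: 1 2 3 4 5 6 6
  i=7: 1 2 3 4 5 6 7

the unique w with this rank table is (2, 1, 4, 5, 3, 6, 7).

Fulton essential set (2 of the 3 Rothe cells):

[(1, 1, 0), (4, 3, 2)]


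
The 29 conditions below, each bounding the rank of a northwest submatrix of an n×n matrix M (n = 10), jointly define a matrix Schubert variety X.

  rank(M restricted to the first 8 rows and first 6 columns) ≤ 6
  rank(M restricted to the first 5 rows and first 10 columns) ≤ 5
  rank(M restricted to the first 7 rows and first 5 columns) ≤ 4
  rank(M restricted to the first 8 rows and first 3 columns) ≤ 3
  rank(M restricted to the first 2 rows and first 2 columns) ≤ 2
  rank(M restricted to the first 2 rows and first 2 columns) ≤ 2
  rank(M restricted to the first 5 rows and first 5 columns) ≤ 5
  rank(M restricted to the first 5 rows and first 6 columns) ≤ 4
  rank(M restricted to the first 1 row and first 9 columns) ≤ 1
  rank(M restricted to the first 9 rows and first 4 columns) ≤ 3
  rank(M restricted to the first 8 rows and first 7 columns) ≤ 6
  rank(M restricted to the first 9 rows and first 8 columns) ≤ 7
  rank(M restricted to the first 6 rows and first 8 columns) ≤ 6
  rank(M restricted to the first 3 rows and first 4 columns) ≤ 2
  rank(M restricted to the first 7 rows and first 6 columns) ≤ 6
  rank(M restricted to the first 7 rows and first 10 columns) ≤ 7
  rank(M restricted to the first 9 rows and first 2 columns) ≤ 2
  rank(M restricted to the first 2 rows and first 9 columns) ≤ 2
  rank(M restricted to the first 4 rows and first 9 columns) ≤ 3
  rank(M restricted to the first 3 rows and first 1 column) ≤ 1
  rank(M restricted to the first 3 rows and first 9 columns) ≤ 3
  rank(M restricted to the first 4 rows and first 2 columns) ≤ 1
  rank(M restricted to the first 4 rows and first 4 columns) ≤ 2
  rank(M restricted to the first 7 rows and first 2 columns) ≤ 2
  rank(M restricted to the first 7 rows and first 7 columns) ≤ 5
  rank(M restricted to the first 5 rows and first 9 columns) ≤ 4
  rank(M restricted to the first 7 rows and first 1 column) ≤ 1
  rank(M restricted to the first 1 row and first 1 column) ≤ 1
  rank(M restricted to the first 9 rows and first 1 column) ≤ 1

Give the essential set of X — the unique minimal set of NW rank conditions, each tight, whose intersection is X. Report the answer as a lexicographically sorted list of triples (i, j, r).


Propagating the 29 rank bounds to every northwest block:

  1 | 1 | 1 | 1 | 1 | 1 | 1 | 1 | 1 | 1
  1 | 1 | 2 | 2 | 2 | 2 | 2 | 2 | 2 | 2
  1 | 1 | 2 | 2 | 3 | 3 | 3 | 3 | 3 | 3
  1 | 1 | 2 | 2 | 3 | 3 | 3 | 3 | 3 | 4
  1 | 2 | 3 | 3 | 4 | 4 | 4 | 4 | 4 | 5
  1 | 2 | 3 | 3 | 4 | 5 | 5 | 5 | 5 | 6
  1 | 2 | 3 | 3 | 4 | 5 | 5 | 6 | 6 | 7
  1 | 2 | 3 | 3 | 4 | 5 | 6 | 7 | 7 | 8
  1 | 2 | 3 | 3 | 4 | 5 | 6 | 7 | 8 | 9
  1 | 2 | 3 | 4 | 5 | 6 | 7 | 8 | 9 | 10

so w = (1, 3, 5, 10, 2, 6, 8, 7, 9, 4).

D(w) has 14 cells with 5 SE-corners; essential set:

[(4, 2, 1), (4, 4, 2), (4, 9, 3), (7, 7, 5), (9, 4, 3)]


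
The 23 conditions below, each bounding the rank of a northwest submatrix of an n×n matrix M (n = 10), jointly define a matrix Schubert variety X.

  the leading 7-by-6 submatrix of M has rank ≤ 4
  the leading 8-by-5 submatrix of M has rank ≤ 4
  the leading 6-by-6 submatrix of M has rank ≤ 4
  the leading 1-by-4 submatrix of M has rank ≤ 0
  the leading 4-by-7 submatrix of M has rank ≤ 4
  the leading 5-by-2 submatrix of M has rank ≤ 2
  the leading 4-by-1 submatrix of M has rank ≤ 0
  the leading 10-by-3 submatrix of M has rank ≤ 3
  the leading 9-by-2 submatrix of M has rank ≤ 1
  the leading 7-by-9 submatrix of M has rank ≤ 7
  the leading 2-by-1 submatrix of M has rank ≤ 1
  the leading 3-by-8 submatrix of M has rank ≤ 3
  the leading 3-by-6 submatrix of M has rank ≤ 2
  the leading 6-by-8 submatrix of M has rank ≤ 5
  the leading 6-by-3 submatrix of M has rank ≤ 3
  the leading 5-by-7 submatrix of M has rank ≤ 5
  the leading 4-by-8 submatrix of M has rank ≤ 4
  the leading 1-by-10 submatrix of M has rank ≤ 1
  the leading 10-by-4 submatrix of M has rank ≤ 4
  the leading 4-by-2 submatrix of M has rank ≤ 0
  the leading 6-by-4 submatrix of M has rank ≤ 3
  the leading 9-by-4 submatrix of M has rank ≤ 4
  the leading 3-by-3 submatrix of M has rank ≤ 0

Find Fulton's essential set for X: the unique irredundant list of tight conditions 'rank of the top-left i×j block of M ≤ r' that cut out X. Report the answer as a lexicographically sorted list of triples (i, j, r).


Reconstructing r_w from the 23 given conditions:

  row 1: 0 0 0 0 1 1 1 1 1 1
  row 2: 0 0 0 1 2 2 2 2 2 2
  row 3: 0 0 0 1 2 2 3 3 3 3
  row 4: 0 0 1 2 3 3 4 4 4 4
  row 5: 1 1 2 3 4 4 5 5 5 5
  row 6: 1 1 2 3 4 4 5 5 6 6
  row 7: 1 1 2 3 4 4 5 6 7 7
  row 8: 1 1 2 3 4 5 6 7 8 8
  row 9: 1 1 2 3 4 5 6 7 8 9
  row 10: 1 2 3 4 5 6 7 8 9 10

second differences of R give the permutation w = (5, 4, 7, 3, 1, 9, 8, 6, 10, 2).

|D(w)|=20, |Ess(w)|=7:

[(1, 4, 0), (3, 3, 0), (3, 6, 2), (4, 2, 0), (6, 8, 5), (7, 6, 4), (9, 2, 1)]


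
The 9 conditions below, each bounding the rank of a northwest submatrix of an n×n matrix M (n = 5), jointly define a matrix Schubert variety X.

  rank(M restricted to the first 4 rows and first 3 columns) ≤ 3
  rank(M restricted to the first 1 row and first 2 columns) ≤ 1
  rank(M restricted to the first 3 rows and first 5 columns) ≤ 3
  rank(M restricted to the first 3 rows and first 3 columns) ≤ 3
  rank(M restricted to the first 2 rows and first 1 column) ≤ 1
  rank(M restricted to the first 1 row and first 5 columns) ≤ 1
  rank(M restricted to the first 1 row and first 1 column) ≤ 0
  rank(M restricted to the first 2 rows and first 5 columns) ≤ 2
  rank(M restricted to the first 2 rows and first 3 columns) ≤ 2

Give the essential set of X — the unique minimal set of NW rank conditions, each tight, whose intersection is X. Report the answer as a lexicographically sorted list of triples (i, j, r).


Computing R[i][j] = min implied NW-rank bound (n=5, 9 conditions):

  i=1: 0 | 1 | 1 | 1 | 1
  i=2: 1 | 2 | 2 | 2 | 2
  i=3: 1 | 2 | 3 | 3 | 3
  i=4: 1 | 2 | 3 | 4 | 4
  i=5: 1 | 2 | 3 | 4 | 5

the unique w with this rank table is (2, 1, 3, 4, 5).

ℓ(w)=1; the 1 essential cell (i,j,r):

[(1, 1, 0)]


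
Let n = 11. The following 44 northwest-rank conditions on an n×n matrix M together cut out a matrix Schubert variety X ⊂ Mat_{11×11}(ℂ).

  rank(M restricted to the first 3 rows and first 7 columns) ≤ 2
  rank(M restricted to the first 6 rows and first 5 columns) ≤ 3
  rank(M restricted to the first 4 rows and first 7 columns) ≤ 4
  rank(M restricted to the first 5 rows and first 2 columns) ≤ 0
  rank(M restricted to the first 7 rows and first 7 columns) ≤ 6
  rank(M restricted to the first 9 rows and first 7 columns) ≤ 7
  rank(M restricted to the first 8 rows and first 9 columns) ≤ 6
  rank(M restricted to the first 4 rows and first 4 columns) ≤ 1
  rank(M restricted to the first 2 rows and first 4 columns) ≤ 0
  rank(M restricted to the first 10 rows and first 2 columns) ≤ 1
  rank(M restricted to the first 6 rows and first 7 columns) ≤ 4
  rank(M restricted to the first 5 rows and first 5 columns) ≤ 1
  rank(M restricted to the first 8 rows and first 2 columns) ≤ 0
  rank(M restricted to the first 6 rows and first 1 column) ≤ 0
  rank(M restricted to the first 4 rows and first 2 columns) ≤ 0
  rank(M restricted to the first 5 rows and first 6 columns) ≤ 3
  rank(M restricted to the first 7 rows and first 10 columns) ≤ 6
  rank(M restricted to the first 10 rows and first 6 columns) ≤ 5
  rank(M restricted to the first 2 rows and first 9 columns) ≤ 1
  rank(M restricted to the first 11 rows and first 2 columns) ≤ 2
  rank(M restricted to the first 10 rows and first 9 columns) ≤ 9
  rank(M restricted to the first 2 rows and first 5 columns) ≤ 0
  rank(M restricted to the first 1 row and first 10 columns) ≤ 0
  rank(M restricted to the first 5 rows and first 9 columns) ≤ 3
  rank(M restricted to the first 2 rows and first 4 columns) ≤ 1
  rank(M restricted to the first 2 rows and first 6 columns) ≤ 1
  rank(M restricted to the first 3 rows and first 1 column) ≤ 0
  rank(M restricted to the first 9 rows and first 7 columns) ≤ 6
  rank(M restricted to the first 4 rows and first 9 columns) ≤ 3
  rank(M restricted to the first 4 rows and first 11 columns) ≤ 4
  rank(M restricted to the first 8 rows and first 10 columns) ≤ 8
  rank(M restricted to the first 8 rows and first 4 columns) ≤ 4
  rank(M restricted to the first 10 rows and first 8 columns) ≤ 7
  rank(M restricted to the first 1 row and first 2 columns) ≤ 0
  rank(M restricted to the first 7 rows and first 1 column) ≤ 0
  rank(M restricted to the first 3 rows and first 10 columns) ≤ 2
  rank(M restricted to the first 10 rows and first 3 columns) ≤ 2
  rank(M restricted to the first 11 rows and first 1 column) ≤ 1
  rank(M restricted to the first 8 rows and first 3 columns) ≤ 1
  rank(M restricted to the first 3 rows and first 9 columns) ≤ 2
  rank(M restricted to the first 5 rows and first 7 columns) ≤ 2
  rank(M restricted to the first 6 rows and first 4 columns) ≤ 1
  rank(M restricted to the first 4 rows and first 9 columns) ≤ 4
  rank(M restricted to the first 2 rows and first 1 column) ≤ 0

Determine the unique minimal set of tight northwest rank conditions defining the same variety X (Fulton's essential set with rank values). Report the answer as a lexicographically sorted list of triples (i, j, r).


Computing R[i][j] = min implied NW-rank bound (n=11, 44 conditions):

  R[1]: 0  0  0  0  0  0  0  0  0  0  1
  R[2]: 0  0  0  0  0  1  1  1  1  1  2
  R[3]: 0  0  1  1  1  2  2  2  2  2  3
  R[4]: 0  0  1  1  1  2  2  3  3  3  4
  R[5]: 0  0  1  1  1  2  2  3  3  4  5
  R[6]: 0  0  1  1  2  3  3  4  4  5  6
  R[7]: 0  0  1  2  3  4  4  5  5  6  7
  R[8]: 0  0  1  2  3  4  5  6  6  7  8
  R[9]: 1  1  2  3  4  5  6  7  7  8  9
  R[10]: 1  1  2  3  4  5  6  7  8  9  10
  R[11]: 1  2  3  4  5  6  7  8  9  10  11

so w = (11, 6, 3, 8, 10, 5, 4, 7, 1, 9, 2).

|D(w)|=36, |Ess(w)|=8:

[(1, 10, 0), (2, 5, 0), (5, 5, 1), (5, 7, 2), (5, 9, 3), (6, 4, 1), (8, 2, 0), (10, 2, 1)]


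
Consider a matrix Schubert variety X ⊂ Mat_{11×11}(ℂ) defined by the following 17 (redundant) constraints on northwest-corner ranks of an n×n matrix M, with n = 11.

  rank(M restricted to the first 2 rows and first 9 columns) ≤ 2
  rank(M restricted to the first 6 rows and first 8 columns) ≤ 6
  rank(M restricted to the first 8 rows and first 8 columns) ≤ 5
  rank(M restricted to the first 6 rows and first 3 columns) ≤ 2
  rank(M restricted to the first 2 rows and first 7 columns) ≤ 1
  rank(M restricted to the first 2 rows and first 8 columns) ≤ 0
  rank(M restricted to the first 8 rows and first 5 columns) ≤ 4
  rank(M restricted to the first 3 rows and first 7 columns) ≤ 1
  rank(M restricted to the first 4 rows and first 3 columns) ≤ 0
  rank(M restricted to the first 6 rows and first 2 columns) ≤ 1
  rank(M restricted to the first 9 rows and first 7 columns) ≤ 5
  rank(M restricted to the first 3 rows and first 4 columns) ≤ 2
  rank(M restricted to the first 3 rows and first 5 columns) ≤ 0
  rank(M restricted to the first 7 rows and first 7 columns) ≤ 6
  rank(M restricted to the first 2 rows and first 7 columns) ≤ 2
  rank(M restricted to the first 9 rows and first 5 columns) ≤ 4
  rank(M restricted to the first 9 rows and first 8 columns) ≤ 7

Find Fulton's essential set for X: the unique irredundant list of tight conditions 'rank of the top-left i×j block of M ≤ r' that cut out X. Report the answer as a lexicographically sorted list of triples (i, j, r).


The tightest implied rank at each (i,j), from the 17 conditions:

  0  0  0  0  0  0  0  0  1  1  1
  0  0  0  0  0  0  0  0  1  2  2
  0  0  0  0  0  1  1  1  2  3  3
  0  0  0  1  1  2  2  2  3  4  4
  1  1  1  2  2  3  3  3  4  5  5
  1  1  2  3  3  4  4  4  5  6  6
  1  2  3  4  4  5  5  5  6  7  7
  1  2  3  4  4  5  5  5  6  7  8
  1  2  3  4  4  5  5  6  7  8  9
  1  2  3  4  5  6  6  7  8  9  10
  1  2  3  4  5  6  7  8  9  10  11

the unique w with this rank table is (9, 10, 6, 4, 1, 3, 2, 11, 8, 5, 7).

7 SE-corners of the 30-cell Rothe diagram give Ess(w):

[(2, 8, 0), (3, 5, 0), (4, 3, 0), (6, 2, 1), (8, 8, 5), (9, 5, 4), (9, 7, 5)]


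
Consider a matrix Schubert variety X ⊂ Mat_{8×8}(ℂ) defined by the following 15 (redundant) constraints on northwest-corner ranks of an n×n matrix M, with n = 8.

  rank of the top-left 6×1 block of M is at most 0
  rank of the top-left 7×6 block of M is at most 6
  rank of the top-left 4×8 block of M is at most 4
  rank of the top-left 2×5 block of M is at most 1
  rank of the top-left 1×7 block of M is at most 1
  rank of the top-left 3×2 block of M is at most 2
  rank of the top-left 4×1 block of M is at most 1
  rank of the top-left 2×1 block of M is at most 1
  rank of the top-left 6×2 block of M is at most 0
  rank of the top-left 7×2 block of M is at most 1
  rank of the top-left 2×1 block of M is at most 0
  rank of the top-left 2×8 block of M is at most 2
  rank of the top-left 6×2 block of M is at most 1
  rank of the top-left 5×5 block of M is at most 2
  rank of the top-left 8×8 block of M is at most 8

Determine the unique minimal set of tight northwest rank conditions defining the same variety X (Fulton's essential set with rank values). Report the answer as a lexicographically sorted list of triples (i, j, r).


Computing R[i][j] = min implied NW-rank bound (n=8, 15 conditions):

  row 1: 0 | 0 | 1 | 1 | 1 | 1 | 1 | 1
  row 2: 0 | 0 | 1 | 1 | 1 | 2 | 2 | 2
  row 3: 0 | 0 | 1 | 2 | 2 | 3 | 3 | 3
  row 4: 0 | 0 | 1 | 2 | 2 | 3 | 4 | 4
  row 5: 0 | 0 | 1 | 2 | 2 | 3 | 4 | 5
  row 6: 0 | 0 | 1 | 2 | 3 | 4 | 5 | 6
  row 7: 1 | 1 | 2 | 3 | 4 | 5 | 6 | 7
  row 8: 1 | 2 | 3 | 4 | 5 | 6 | 7 | 8

reading off 1-entries of Δ²R: w = (3, 6, 4, 7, 8, 5, 1, 2).

3 SE-corners of the 16-cell Rothe diagram give Ess(w):

[(2, 5, 1), (5, 5, 2), (6, 2, 0)]


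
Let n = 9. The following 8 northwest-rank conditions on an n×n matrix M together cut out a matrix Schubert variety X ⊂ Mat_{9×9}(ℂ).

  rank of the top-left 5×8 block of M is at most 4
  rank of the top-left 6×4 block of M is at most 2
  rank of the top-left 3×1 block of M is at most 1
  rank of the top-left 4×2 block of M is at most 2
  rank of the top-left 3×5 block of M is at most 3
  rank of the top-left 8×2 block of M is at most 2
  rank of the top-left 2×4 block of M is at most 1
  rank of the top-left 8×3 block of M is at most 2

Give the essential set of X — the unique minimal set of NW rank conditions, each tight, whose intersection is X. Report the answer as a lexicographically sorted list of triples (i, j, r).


Reconstructing r_w from the 8 given conditions:

  i=1: 1 | 1 | 1 | 1 | 1 | 1 | 1 | 1 | 1
  i=2: 1 | 1 | 1 | 1 | 2 | 2 | 2 | 2 | 2
  i=3: 1 | 2 | 2 | 2 | 3 | 3 | 3 | 3 | 3
  i=4: 1 | 2 | 2 | 2 | 3 | 4 | 4 | 4 | 4
  i=5: 1 | 2 | 2 | 2 | 3 | 4 | 4 | 4 | 5
  i=6: 1 | 2 | 2 | 2 | 3 | 4 | 5 | 5 | 6
  i=7: 1 | 2 | 2 | 3 | 4 | 5 | 6 | 6 | 7
  i=8: 1 | 2 | 2 | 3 | 4 | 5 | 6 | 7 | 8
  i=9: 1 | 2 | 3 | 4 | 5 | 6 | 7 | 8 | 9

reading off 1-entries of Δ²R: w = (1, 5, 2, 6, 9, 7, 4, 8, 3).

Rothe diagram D(w) (13 cells), 4 SE-corners (essential conditions):

[(2, 4, 1), (5, 8, 4), (6, 4, 2), (8, 3, 2)]


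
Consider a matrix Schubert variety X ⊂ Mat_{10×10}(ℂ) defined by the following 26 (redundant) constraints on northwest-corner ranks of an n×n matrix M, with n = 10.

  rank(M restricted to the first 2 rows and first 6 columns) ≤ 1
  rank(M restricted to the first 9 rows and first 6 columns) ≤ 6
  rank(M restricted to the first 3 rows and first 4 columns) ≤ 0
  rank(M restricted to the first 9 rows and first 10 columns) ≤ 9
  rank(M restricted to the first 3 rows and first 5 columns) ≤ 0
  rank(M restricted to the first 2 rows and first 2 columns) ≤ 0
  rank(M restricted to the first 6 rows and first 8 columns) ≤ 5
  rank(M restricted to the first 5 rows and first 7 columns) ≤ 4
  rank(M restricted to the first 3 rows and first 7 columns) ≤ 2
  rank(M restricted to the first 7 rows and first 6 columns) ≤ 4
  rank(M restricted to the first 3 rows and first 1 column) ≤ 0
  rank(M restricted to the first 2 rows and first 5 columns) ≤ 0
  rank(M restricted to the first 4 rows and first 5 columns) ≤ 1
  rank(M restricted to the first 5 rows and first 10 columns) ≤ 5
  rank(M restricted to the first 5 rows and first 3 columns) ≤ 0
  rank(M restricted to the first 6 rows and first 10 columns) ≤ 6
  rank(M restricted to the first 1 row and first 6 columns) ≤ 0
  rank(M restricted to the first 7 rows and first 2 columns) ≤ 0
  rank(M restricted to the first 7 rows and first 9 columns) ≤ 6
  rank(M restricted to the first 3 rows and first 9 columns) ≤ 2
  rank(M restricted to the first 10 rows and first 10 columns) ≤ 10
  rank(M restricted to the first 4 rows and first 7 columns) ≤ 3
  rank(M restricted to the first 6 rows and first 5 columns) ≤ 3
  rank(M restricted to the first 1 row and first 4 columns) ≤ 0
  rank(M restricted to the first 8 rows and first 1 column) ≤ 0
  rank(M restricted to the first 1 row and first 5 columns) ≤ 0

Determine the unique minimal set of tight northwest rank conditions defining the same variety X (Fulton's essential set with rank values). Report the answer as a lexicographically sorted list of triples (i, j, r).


Rank table r_w(10×10) implied by the 26 constraints:

  row 1: 0 0 0 0 0 0 1 1 1 1
  row 2: 0 0 0 0 0 1 2 2 2 2
  row 3: 0 0 0 0 0 1 2 2 2 3
  row 4: 0 0 0 1 1 2 3 3 3 4
  row 5: 0 0 0 1 2 3 4 4 4 5
  row 6: 0 0 1 2 3 4 5 5 5 6
  row 7: 0 0 1 2 3 4 5 6 6 7
  row 8: 0 1 2 3 4 5 6 7 7 8
  row 9: 1 2 3 4 5 6 7 8 8 9
  row 10: 1 2 3 4 5 6 7 8 9 10

second differences of R give the permutation w = (7, 6, 10, 4, 5, 3, 8, 2, 1, 9).

Fulton essential set (6 of the 29 Rothe cells):

[(1, 6, 0), (3, 5, 0), (3, 9, 2), (5, 3, 0), (7, 2, 0), (8, 1, 0)]
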